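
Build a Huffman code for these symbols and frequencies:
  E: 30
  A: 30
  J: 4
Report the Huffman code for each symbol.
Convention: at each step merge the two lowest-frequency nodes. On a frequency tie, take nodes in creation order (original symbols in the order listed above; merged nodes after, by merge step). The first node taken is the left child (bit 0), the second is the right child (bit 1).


Huffman tree construction:
Step 1: Merge J(4) + E(30) = 34
Step 2: Merge A(30) + (J+E)(34) = 64
Read each symbol's code off the tree from the root (left child = 0, right child = 1).

Codes:
  E: 11 (length 2)
  A: 0 (length 1)
  J: 10 (length 2)
Average code length: 98/64 = 1.5313 bits/symbol


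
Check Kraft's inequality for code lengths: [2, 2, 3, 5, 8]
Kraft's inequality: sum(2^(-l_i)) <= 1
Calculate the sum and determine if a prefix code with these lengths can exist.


Sum = 2^(-2) + 2^(-2) + 2^(-3) + 2^(-5) + 2^(-8)
    = 0.25 + 0.25 + 0.125 + 0.03125 + 0.00390625
    = 169/256 = 0.66015625
Since 0.66015625 <= 1, Kraft's inequality IS satisfied.
A prefix code with these lengths CAN exist.

Kraft sum = 0.66015625. Satisfied.


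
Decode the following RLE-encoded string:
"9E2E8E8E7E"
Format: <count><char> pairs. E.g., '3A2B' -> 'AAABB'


Expanding each <count><char> pair:
  9E -> 'EEEEEEEEE'
  2E -> 'EE'
  8E -> 'EEEEEEEE'
  8E -> 'EEEEEEEE'
  7E -> 'EEEEEEE'

Decoded = EEEEEEEEEEEEEEEEEEEEEEEEEEEEEEEEEE


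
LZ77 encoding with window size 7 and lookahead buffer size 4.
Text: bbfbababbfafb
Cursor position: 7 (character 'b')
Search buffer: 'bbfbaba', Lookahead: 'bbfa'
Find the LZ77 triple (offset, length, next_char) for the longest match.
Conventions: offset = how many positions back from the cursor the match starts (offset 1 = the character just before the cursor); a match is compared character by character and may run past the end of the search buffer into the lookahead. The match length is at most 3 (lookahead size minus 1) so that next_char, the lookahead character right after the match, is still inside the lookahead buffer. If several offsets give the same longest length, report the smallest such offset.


Try each offset into the search buffer:
  offset=1 (pos 6, char 'a'): match length 0
  offset=2 (pos 5, char 'b'): match length 1
  offset=3 (pos 4, char 'a'): match length 0
  offset=4 (pos 3, char 'b'): match length 1
  offset=5 (pos 2, char 'f'): match length 0
  offset=6 (pos 1, char 'b'): match length 1
  offset=7 (pos 0, char 'b'): match length 3
Longest match has length 3 at offset 7.
next_char = character at position 7 + 3 = 10 -> 'a'

Best match: offset=7, length=3 (matching 'bbf' starting at position 0)
LZ77 triple: (7, 3, 'a')


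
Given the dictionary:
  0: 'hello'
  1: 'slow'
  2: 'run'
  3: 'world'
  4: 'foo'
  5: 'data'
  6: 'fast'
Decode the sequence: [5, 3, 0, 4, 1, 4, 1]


Look up each index in the dictionary:
  5 -> 'data'
  3 -> 'world'
  0 -> 'hello'
  4 -> 'foo'
  1 -> 'slow'
  4 -> 'foo'
  1 -> 'slow'

Decoded: "data world hello foo slow foo slow"


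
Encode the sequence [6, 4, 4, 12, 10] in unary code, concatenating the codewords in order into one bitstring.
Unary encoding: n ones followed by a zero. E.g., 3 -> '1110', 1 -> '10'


Encode each number as n ones followed by a terminating 0:
  6 -> 1111110 (7 bits)
  4 -> 11110 (5 bits)
  4 -> 11110 (5 bits)
  12 -> 1111111111110 (13 bits)
  10 -> 11111111110 (11 bits)
Total length = 7 + 5 + 5 + 13 + 11 = 41 bits.

Unary([6, 4, 4, 12, 10]) = 11111101111011110111111111111011111111110 (41 bits)


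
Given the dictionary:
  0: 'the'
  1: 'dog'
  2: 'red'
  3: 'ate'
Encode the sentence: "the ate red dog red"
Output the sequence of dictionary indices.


Look up each word in the dictionary:
  'the' -> 0
  'ate' -> 3
  'red' -> 2
  'dog' -> 1
  'red' -> 2

Encoded: [0, 3, 2, 1, 2]


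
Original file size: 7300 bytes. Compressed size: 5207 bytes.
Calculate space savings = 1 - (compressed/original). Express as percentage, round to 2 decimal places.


ratio = compressed/original = 5207/7300 = 0.713288
savings = 1 - ratio = 1 - 0.713288 = 0.286712
as a percentage: 0.286712 * 100 = 28.67%

Space savings = 1 - 5207/7300 = 28.67%


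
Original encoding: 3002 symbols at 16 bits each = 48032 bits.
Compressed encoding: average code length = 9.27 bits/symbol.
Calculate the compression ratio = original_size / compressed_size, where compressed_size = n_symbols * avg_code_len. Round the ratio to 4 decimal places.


original_size = n_symbols * orig_bits = 3002 * 16 = 48032 bits
compressed_size = n_symbols * avg_code_len = 3002 * 9.27 = 27828.54 bits
ratio = original_size / compressed_size = 48032 / 27828.54 = 1.726

Compression ratio = 1.726


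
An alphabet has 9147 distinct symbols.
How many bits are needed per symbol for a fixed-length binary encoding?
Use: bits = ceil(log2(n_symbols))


log2(9147) = 13.1591
Bracket: 2^13 = 8192 < 9147 <= 2^14 = 16384
So ceil(log2(9147)) = 14

bits = ceil(log2(9147)) = ceil(13.1591) = 14 bits


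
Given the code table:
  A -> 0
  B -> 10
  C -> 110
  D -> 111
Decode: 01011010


Decoding:
0 -> A
10 -> B
110 -> C
10 -> B


Result: ABCB


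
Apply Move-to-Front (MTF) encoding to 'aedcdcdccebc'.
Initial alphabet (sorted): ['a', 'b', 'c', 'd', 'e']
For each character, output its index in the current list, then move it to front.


MTF encoding:
'a': index 0 in ['a', 'b', 'c', 'd', 'e'] -> ['a', 'b', 'c', 'd', 'e']
'e': index 4 in ['a', 'b', 'c', 'd', 'e'] -> ['e', 'a', 'b', 'c', 'd']
'd': index 4 in ['e', 'a', 'b', 'c', 'd'] -> ['d', 'e', 'a', 'b', 'c']
'c': index 4 in ['d', 'e', 'a', 'b', 'c'] -> ['c', 'd', 'e', 'a', 'b']
'd': index 1 in ['c', 'd', 'e', 'a', 'b'] -> ['d', 'c', 'e', 'a', 'b']
'c': index 1 in ['d', 'c', 'e', 'a', 'b'] -> ['c', 'd', 'e', 'a', 'b']
'd': index 1 in ['c', 'd', 'e', 'a', 'b'] -> ['d', 'c', 'e', 'a', 'b']
'c': index 1 in ['d', 'c', 'e', 'a', 'b'] -> ['c', 'd', 'e', 'a', 'b']
'c': index 0 in ['c', 'd', 'e', 'a', 'b'] -> ['c', 'd', 'e', 'a', 'b']
'e': index 2 in ['c', 'd', 'e', 'a', 'b'] -> ['e', 'c', 'd', 'a', 'b']
'b': index 4 in ['e', 'c', 'd', 'a', 'b'] -> ['b', 'e', 'c', 'd', 'a']
'c': index 2 in ['b', 'e', 'c', 'd', 'a'] -> ['c', 'b', 'e', 'd', 'a']


Output: [0, 4, 4, 4, 1, 1, 1, 1, 0, 2, 4, 2]


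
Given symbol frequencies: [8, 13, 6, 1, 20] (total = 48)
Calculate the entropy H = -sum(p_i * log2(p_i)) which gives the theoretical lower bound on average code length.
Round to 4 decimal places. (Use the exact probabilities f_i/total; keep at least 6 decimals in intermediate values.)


Per-symbol terms -p_i * log2(p_i) with p_i = f_i/48:
  p = 8/48 = 0.166667: log2(p) = -2.584963, -p*log2(p) = 0.430827
  p = 13/48 = 0.270833: log2(p) = -1.884523, -p*log2(p) = 0.510392
  p = 6/48 = 0.125000: log2(p) = -3.000000, -p*log2(p) = 0.375000
  p = 1/48 = 0.020833: log2(p) = -5.584963, -p*log2(p) = 0.116353
  p = 20/48 = 0.416667: log2(p) = -1.263034, -p*log2(p) = 0.526264
H = 0.430827 + 0.510392 + 0.375000 + 0.116353 + 0.526264 = 1.958836

H = 1.9588 bits/symbol


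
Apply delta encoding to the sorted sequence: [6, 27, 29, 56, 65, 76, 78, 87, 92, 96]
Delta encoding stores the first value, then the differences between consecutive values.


First value: 6
Deltas:
  27 - 6 = 21
  29 - 27 = 2
  56 - 29 = 27
  65 - 56 = 9
  76 - 65 = 11
  78 - 76 = 2
  87 - 78 = 9
  92 - 87 = 5
  96 - 92 = 4


Delta encoded: [6, 21, 2, 27, 9, 11, 2, 9, 5, 4]


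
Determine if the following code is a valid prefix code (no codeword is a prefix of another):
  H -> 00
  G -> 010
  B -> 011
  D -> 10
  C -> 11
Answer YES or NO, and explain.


Checking each pair (does one codeword prefix another?):
  H='00' vs G='010': no prefix
  H='00' vs B='011': no prefix
  H='00' vs D='10': no prefix
  H='00' vs C='11': no prefix
  G='010' vs H='00': no prefix
  G='010' vs B='011': no prefix
  G='010' vs D='10': no prefix
  G='010' vs C='11': no prefix
  B='011' vs H='00': no prefix
  B='011' vs G='010': no prefix
  B='011' vs D='10': no prefix
  B='011' vs C='11': no prefix
  D='10' vs H='00': no prefix
  D='10' vs G='010': no prefix
  D='10' vs B='011': no prefix
  D='10' vs C='11': no prefix
  C='11' vs H='00': no prefix
  C='11' vs G='010': no prefix
  C='11' vs B='011': no prefix
  C='11' vs D='10': no prefix
No violation found over all pairs.

YES -- this is a valid prefix code. No codeword is a prefix of any other codeword.


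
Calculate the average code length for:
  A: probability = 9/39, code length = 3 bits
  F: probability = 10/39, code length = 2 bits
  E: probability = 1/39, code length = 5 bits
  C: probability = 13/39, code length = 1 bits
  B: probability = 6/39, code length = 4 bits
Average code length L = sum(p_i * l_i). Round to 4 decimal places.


Weighted contributions p_i * l_i:
  A: (9/39) * 3 = 27/39
  F: (10/39) * 2 = 20/39
  E: (1/39) * 5 = 5/39
  C: (13/39) * 1 = 13/39
  B: (6/39) * 4 = 24/39
Sum = (27 + 20 + 5 + 13 + 24)/39 = 89/39

L = 89/39 = 2.2821 bits/symbol


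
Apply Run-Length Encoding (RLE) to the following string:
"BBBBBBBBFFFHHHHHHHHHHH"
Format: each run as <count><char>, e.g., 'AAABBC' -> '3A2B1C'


Scanning runs left to right:
  i=0: run of 'B' x 8 -> '8B'
  i=8: run of 'F' x 3 -> '3F'
  i=11: run of 'H' x 11 -> '11H'

RLE = 8B3F11H


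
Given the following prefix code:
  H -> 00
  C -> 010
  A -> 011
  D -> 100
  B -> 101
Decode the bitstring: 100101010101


Decoding step by step:
Bits 100 -> D
Bits 101 -> B
Bits 010 -> C
Bits 101 -> B


Decoded message: DBCB


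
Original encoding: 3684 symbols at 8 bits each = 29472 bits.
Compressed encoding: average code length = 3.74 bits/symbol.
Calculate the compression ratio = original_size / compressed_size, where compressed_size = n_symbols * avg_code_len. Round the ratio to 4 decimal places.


original_size = n_symbols * orig_bits = 3684 * 8 = 29472 bits
compressed_size = n_symbols * avg_code_len = 3684 * 3.74 = 13778.16 bits
ratio = original_size / compressed_size = 29472 / 13778.16 = 2.139

Compression ratio = 2.139


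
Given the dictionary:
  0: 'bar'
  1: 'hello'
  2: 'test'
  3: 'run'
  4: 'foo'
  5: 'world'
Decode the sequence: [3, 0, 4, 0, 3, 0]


Look up each index in the dictionary:
  3 -> 'run'
  0 -> 'bar'
  4 -> 'foo'
  0 -> 'bar'
  3 -> 'run'
  0 -> 'bar'

Decoded: "run bar foo bar run bar"


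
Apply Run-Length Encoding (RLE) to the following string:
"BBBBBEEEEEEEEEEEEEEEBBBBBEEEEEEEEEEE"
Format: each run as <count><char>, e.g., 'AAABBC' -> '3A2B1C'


Scanning runs left to right:
  i=0: run of 'B' x 5 -> '5B'
  i=5: run of 'E' x 15 -> '15E'
  i=20: run of 'B' x 5 -> '5B'
  i=25: run of 'E' x 11 -> '11E'

RLE = 5B15E5B11E


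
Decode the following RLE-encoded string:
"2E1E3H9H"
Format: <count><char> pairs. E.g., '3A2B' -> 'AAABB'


Expanding each <count><char> pair:
  2E -> 'EE'
  1E -> 'E'
  3H -> 'HHH'
  9H -> 'HHHHHHHHH'

Decoded = EEEHHHHHHHHHHHH


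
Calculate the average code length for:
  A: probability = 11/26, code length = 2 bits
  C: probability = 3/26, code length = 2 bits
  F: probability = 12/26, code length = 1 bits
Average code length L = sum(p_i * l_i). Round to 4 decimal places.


Weighted contributions p_i * l_i:
  A: (11/26) * 2 = 22/26
  C: (3/26) * 2 = 6/26
  F: (12/26) * 1 = 12/26
Sum = (22 + 6 + 12)/26 = 40/26

L = 40/26 = 1.5385 bits/symbol


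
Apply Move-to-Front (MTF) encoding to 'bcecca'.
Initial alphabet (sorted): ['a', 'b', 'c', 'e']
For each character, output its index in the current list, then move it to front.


MTF encoding:
'b': index 1 in ['a', 'b', 'c', 'e'] -> ['b', 'a', 'c', 'e']
'c': index 2 in ['b', 'a', 'c', 'e'] -> ['c', 'b', 'a', 'e']
'e': index 3 in ['c', 'b', 'a', 'e'] -> ['e', 'c', 'b', 'a']
'c': index 1 in ['e', 'c', 'b', 'a'] -> ['c', 'e', 'b', 'a']
'c': index 0 in ['c', 'e', 'b', 'a'] -> ['c', 'e', 'b', 'a']
'a': index 3 in ['c', 'e', 'b', 'a'] -> ['a', 'c', 'e', 'b']


Output: [1, 2, 3, 1, 0, 3]


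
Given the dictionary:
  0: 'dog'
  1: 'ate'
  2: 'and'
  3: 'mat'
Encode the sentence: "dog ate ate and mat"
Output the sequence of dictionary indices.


Look up each word in the dictionary:
  'dog' -> 0
  'ate' -> 1
  'ate' -> 1
  'and' -> 2
  'mat' -> 3

Encoded: [0, 1, 1, 2, 3]


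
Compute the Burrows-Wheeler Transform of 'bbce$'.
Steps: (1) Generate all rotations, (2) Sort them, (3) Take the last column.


Rotations (sorted):
  0: $bbce -> last char: e
  1: bbce$ -> last char: $
  2: bce$b -> last char: b
  3: ce$bb -> last char: b
  4: e$bbc -> last char: c


BWT = e$bbc


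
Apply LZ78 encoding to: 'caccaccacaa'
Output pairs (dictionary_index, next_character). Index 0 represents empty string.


LZ78 encoding steps:
Dictionary: {0: ''}
Step 1: w='' (idx 0), next='c' -> output (0, 'c'), add 'c' as idx 1
Step 2: w='' (idx 0), next='a' -> output (0, 'a'), add 'a' as idx 2
Step 3: w='c' (idx 1), next='c' -> output (1, 'c'), add 'cc' as idx 3
Step 4: w='a' (idx 2), next='c' -> output (2, 'c'), add 'ac' as idx 4
Step 5: w='c' (idx 1), next='a' -> output (1, 'a'), add 'ca' as idx 5
Step 6: w='ca' (idx 5), next='a' -> output (5, 'a'), add 'caa' as idx 6


Encoded: [(0, 'c'), (0, 'a'), (1, 'c'), (2, 'c'), (1, 'a'), (5, 'a')]


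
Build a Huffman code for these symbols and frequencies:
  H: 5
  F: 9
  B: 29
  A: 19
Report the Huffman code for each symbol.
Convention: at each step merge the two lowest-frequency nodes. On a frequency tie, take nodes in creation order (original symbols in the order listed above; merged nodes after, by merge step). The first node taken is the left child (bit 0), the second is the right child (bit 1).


Huffman tree construction:
Step 1: Merge H(5) + F(9) = 14
Step 2: Merge (H+F)(14) + A(19) = 33
Step 3: Merge B(29) + ((H+F)+A)(33) = 62
Read each symbol's code off the tree from the root (left child = 0, right child = 1).

Codes:
  H: 100 (length 3)
  F: 101 (length 3)
  B: 0 (length 1)
  A: 11 (length 2)
Average code length: 109/62 = 1.7581 bits/symbol


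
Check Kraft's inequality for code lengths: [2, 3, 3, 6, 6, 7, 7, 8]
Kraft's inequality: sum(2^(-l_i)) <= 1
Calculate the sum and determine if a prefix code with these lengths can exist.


Sum = 2^(-2) + 2^(-3) + 2^(-3) + 2^(-6) + 2^(-6) + 2^(-7) + 2^(-7) + 2^(-8)
    = 0.25 + 0.125 + 0.125 + 0.015625 + 0.015625 + 0.0078125 + 0.0078125 + 0.00390625
    = 141/256 = 0.55078125
Since 0.55078125 <= 1, Kraft's inequality IS satisfied.
A prefix code with these lengths CAN exist.

Kraft sum = 0.55078125. Satisfied.


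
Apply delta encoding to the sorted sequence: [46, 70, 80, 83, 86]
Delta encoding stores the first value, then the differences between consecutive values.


First value: 46
Deltas:
  70 - 46 = 24
  80 - 70 = 10
  83 - 80 = 3
  86 - 83 = 3


Delta encoded: [46, 24, 10, 3, 3]


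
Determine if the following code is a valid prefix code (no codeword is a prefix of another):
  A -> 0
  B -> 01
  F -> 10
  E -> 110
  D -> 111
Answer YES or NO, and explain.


Checking each pair (does one codeword prefix another?):
  A='0' vs B='01': prefix -- VIOLATION

NO -- this is NOT a valid prefix code. A (0) is a prefix of B (01).


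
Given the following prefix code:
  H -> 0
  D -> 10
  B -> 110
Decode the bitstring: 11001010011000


Decoding step by step:
Bits 110 -> B
Bits 0 -> H
Bits 10 -> D
Bits 10 -> D
Bits 0 -> H
Bits 110 -> B
Bits 0 -> H
Bits 0 -> H


Decoded message: BHDDHBHH


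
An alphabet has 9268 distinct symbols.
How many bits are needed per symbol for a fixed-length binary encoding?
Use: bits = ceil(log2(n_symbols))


log2(9268) = 13.178
Bracket: 2^13 = 8192 < 9268 <= 2^14 = 16384
So ceil(log2(9268)) = 14

bits = ceil(log2(9268)) = ceil(13.178) = 14 bits


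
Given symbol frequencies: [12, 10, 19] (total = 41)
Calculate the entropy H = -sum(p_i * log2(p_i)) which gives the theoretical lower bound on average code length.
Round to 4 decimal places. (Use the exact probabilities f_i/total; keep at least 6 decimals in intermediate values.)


Per-symbol terms -p_i * log2(p_i) with p_i = f_i/41:
  p = 12/41 = 0.292683: log2(p) = -1.772590, -p*log2(p) = 0.518807
  p = 10/41 = 0.243902: log2(p) = -2.035624, -p*log2(p) = 0.496494
  p = 19/41 = 0.463415: log2(p) = -1.109624, -p*log2(p) = 0.514216
H = 0.518807 + 0.496494 + 0.514216 = 1.529517

H = 1.5295 bits/symbol


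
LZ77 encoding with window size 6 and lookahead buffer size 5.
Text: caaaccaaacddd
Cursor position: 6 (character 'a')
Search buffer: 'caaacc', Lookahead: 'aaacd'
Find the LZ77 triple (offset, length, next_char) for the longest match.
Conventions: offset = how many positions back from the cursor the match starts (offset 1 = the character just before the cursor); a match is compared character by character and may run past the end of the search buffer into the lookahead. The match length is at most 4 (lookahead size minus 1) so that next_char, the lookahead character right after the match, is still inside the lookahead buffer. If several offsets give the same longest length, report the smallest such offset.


Try each offset into the search buffer:
  offset=1 (pos 5, char 'c'): match length 0
  offset=2 (pos 4, char 'c'): match length 0
  offset=3 (pos 3, char 'a'): match length 1
  offset=4 (pos 2, char 'a'): match length 2
  offset=5 (pos 1, char 'a'): match length 4
  offset=6 (pos 0, char 'c'): match length 0
Longest match has length 4 at offset 5.
next_char = character at position 6 + 4 = 10 -> 'd'

Best match: offset=5, length=4 (matching 'aaac' starting at position 1)
LZ77 triple: (5, 4, 'd')


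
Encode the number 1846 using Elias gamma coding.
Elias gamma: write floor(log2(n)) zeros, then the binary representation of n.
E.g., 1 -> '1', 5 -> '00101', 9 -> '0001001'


num_bits = floor(log2(1846)) + 1 = 11
leading_zeros = num_bits - 1 = 10
binary(1846) = 11100110110

Elias gamma(1846) = '0000000000' + '11100110110' = 000000000011100110110 (21 bits)


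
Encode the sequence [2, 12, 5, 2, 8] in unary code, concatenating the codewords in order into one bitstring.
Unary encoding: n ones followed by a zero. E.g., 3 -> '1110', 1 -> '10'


Encode each number as n ones followed by a terminating 0:
  2 -> 110 (3 bits)
  12 -> 1111111111110 (13 bits)
  5 -> 111110 (6 bits)
  2 -> 110 (3 bits)
  8 -> 111111110 (9 bits)
Total length = 3 + 13 + 6 + 3 + 9 = 34 bits.

Unary([2, 12, 5, 2, 8]) = 1101111111111110111110110111111110 (34 bits)


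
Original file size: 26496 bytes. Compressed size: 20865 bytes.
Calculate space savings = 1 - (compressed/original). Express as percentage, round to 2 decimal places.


ratio = compressed/original = 20865/26496 = 0.787477
savings = 1 - ratio = 1 - 0.787477 = 0.212523
as a percentage: 0.212523 * 100 = 21.25%

Space savings = 1 - 20865/26496 = 21.25%


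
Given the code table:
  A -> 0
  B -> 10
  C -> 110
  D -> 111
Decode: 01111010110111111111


Decoding:
0 -> A
111 -> D
10 -> B
10 -> B
110 -> C
111 -> D
111 -> D
111 -> D


Result: ADBBCDDD


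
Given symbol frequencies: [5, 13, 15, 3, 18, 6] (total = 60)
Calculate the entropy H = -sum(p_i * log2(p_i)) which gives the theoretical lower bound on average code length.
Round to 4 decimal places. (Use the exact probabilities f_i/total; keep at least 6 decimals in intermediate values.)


Per-symbol terms -p_i * log2(p_i) with p_i = f_i/60:
  p = 5/60 = 0.083333: log2(p) = -3.584963, -p*log2(p) = 0.298747
  p = 13/60 = 0.216667: log2(p) = -2.206451, -p*log2(p) = 0.478064
  p = 15/60 = 0.250000: log2(p) = -2.000000, -p*log2(p) = 0.500000
  p = 3/60 = 0.050000: log2(p) = -4.321928, -p*log2(p) = 0.216096
  p = 18/60 = 0.300000: log2(p) = -1.736966, -p*log2(p) = 0.521090
  p = 6/60 = 0.100000: log2(p) = -3.321928, -p*log2(p) = 0.332193
H = 0.298747 + 0.478064 + 0.500000 + 0.216096 + 0.521090 + 0.332193 = 2.346190

H = 2.3462 bits/symbol


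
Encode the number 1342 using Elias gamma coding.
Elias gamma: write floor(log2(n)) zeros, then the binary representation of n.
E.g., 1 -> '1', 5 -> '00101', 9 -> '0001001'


num_bits = floor(log2(1342)) + 1 = 11
leading_zeros = num_bits - 1 = 10
binary(1342) = 10100111110

Elias gamma(1342) = '0000000000' + '10100111110' = 000000000010100111110 (21 bits)


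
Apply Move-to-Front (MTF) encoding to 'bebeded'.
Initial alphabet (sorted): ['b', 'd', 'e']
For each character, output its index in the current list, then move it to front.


MTF encoding:
'b': index 0 in ['b', 'd', 'e'] -> ['b', 'd', 'e']
'e': index 2 in ['b', 'd', 'e'] -> ['e', 'b', 'd']
'b': index 1 in ['e', 'b', 'd'] -> ['b', 'e', 'd']
'e': index 1 in ['b', 'e', 'd'] -> ['e', 'b', 'd']
'd': index 2 in ['e', 'b', 'd'] -> ['d', 'e', 'b']
'e': index 1 in ['d', 'e', 'b'] -> ['e', 'd', 'b']
'd': index 1 in ['e', 'd', 'b'] -> ['d', 'e', 'b']


Output: [0, 2, 1, 1, 2, 1, 1]


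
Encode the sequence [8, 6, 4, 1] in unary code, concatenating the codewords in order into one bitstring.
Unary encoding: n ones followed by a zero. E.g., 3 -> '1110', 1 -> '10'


Encode each number as n ones followed by a terminating 0:
  8 -> 111111110 (9 bits)
  6 -> 1111110 (7 bits)
  4 -> 11110 (5 bits)
  1 -> 10 (2 bits)
Total length = 9 + 7 + 5 + 2 = 23 bits.

Unary([8, 6, 4, 1]) = 11111111011111101111010 (23 bits)


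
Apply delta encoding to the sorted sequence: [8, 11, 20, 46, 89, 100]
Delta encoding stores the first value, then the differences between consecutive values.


First value: 8
Deltas:
  11 - 8 = 3
  20 - 11 = 9
  46 - 20 = 26
  89 - 46 = 43
  100 - 89 = 11


Delta encoded: [8, 3, 9, 26, 43, 11]


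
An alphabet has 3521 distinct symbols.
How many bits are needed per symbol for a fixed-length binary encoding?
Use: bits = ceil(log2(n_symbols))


log2(3521) = 11.7818
Bracket: 2^11 = 2048 < 3521 <= 2^12 = 4096
So ceil(log2(3521)) = 12

bits = ceil(log2(3521)) = ceil(11.7818) = 12 bits


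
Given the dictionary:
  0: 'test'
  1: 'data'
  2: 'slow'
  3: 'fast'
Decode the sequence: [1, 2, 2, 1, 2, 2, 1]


Look up each index in the dictionary:
  1 -> 'data'
  2 -> 'slow'
  2 -> 'slow'
  1 -> 'data'
  2 -> 'slow'
  2 -> 'slow'
  1 -> 'data'

Decoded: "data slow slow data slow slow data"


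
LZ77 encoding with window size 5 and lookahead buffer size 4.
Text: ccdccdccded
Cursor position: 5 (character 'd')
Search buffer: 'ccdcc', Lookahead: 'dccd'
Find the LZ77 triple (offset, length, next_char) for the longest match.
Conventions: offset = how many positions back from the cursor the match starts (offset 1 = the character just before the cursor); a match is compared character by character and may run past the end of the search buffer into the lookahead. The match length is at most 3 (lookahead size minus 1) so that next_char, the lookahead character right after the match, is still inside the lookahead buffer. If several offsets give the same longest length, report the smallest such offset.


Try each offset into the search buffer:
  offset=1 (pos 4, char 'c'): match length 0
  offset=2 (pos 3, char 'c'): match length 0
  offset=3 (pos 2, char 'd'): match length 3
  offset=4 (pos 1, char 'c'): match length 0
  offset=5 (pos 0, char 'c'): match length 0
Longest match has length 3 at offset 3.
next_char = character at position 5 + 3 = 8 -> 'd'

Best match: offset=3, length=3 (matching 'dcc' starting at position 2)
LZ77 triple: (3, 3, 'd')


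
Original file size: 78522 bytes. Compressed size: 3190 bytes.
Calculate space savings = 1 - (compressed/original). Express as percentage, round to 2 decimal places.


ratio = compressed/original = 3190/78522 = 0.040626
savings = 1 - ratio = 1 - 0.040626 = 0.959374
as a percentage: 0.959374 * 100 = 95.94%

Space savings = 1 - 3190/78522 = 95.94%


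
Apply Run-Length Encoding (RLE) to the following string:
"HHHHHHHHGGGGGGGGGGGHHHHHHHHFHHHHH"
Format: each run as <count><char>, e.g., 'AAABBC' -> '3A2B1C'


Scanning runs left to right:
  i=0: run of 'H' x 8 -> '8H'
  i=8: run of 'G' x 11 -> '11G'
  i=19: run of 'H' x 8 -> '8H'
  i=27: run of 'F' x 1 -> '1F'
  i=28: run of 'H' x 5 -> '5H'

RLE = 8H11G8H1F5H


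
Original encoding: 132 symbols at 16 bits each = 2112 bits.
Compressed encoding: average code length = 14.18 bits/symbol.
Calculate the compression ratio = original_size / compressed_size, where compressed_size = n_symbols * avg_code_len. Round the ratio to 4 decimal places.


original_size = n_symbols * orig_bits = 132 * 16 = 2112 bits
compressed_size = n_symbols * avg_code_len = 132 * 14.18 = 1871.76 bits
ratio = original_size / compressed_size = 2112 / 1871.76 = 1.1283

Compression ratio = 1.1283


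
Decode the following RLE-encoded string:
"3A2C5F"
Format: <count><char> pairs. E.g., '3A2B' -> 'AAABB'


Expanding each <count><char> pair:
  3A -> 'AAA'
  2C -> 'CC'
  5F -> 'FFFFF'

Decoded = AAACCFFFFF


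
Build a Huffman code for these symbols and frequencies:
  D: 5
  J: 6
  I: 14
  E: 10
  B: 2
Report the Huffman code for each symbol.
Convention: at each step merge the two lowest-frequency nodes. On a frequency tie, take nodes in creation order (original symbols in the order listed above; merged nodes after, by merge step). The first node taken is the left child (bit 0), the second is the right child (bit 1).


Huffman tree construction:
Step 1: Merge B(2) + D(5) = 7
Step 2: Merge J(6) + (B+D)(7) = 13
Step 3: Merge E(10) + (J+(B+D))(13) = 23
Step 4: Merge I(14) + (E+(J+(B+D)))(23) = 37
Read each symbol's code off the tree from the root (left child = 0, right child = 1).

Codes:
  D: 1111 (length 4)
  J: 110 (length 3)
  I: 0 (length 1)
  E: 10 (length 2)
  B: 1110 (length 4)
Average code length: 80/37 = 2.1622 bits/symbol


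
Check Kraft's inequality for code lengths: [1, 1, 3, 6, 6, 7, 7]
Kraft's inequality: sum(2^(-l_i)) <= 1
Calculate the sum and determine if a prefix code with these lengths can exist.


Sum = 2^(-1) + 2^(-1) + 2^(-3) + 2^(-6) + 2^(-6) + 2^(-7) + 2^(-7)
    = 0.5 + 0.5 + 0.125 + 0.015625 + 0.015625 + 0.0078125 + 0.0078125
    = 150/128 = 1.171875
Since 1.171875 > 1, Kraft's inequality is NOT satisfied.
A prefix code with these lengths CANNOT exist.

Kraft sum = 1.171875. Not satisfied.


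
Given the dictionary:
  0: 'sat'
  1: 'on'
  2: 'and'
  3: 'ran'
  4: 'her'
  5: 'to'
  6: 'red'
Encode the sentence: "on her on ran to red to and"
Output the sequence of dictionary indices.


Look up each word in the dictionary:
  'on' -> 1
  'her' -> 4
  'on' -> 1
  'ran' -> 3
  'to' -> 5
  'red' -> 6
  'to' -> 5
  'and' -> 2

Encoded: [1, 4, 1, 3, 5, 6, 5, 2]


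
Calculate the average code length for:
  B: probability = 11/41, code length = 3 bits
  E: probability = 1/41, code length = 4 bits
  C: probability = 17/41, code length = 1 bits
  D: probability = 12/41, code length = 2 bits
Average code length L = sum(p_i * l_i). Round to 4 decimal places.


Weighted contributions p_i * l_i:
  B: (11/41) * 3 = 33/41
  E: (1/41) * 4 = 4/41
  C: (17/41) * 1 = 17/41
  D: (12/41) * 2 = 24/41
Sum = (33 + 4 + 17 + 24)/41 = 78/41

L = 78/41 = 1.9024 bits/symbol


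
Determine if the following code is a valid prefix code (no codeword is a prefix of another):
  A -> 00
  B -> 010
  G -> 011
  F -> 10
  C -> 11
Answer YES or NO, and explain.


Checking each pair (does one codeword prefix another?):
  A='00' vs B='010': no prefix
  A='00' vs G='011': no prefix
  A='00' vs F='10': no prefix
  A='00' vs C='11': no prefix
  B='010' vs A='00': no prefix
  B='010' vs G='011': no prefix
  B='010' vs F='10': no prefix
  B='010' vs C='11': no prefix
  G='011' vs A='00': no prefix
  G='011' vs B='010': no prefix
  G='011' vs F='10': no prefix
  G='011' vs C='11': no prefix
  F='10' vs A='00': no prefix
  F='10' vs B='010': no prefix
  F='10' vs G='011': no prefix
  F='10' vs C='11': no prefix
  C='11' vs A='00': no prefix
  C='11' vs B='010': no prefix
  C='11' vs G='011': no prefix
  C='11' vs F='10': no prefix
No violation found over all pairs.

YES -- this is a valid prefix code. No codeword is a prefix of any other codeword.


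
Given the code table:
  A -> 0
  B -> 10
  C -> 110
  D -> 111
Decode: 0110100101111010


Decoding:
0 -> A
110 -> C
10 -> B
0 -> A
10 -> B
111 -> D
10 -> B
10 -> B


Result: ACBABDBB


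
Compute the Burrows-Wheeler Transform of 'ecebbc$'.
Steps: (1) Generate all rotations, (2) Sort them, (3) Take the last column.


Rotations (sorted):
  0: $ecebbc -> last char: c
  1: bbc$ece -> last char: e
  2: bc$eceb -> last char: b
  3: c$ecebb -> last char: b
  4: cebbc$e -> last char: e
  5: ebbc$ec -> last char: c
  6: ecebbc$ -> last char: $


BWT = cebbec$


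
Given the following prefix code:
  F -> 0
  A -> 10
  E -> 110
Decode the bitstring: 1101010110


Decoding step by step:
Bits 110 -> E
Bits 10 -> A
Bits 10 -> A
Bits 110 -> E


Decoded message: EAAE


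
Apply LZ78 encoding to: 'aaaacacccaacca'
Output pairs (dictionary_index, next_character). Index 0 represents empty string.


LZ78 encoding steps:
Dictionary: {0: ''}
Step 1: w='' (idx 0), next='a' -> output (0, 'a'), add 'a' as idx 1
Step 2: w='a' (idx 1), next='a' -> output (1, 'a'), add 'aa' as idx 2
Step 3: w='a' (idx 1), next='c' -> output (1, 'c'), add 'ac' as idx 3
Step 4: w='ac' (idx 3), next='c' -> output (3, 'c'), add 'acc' as idx 4
Step 5: w='' (idx 0), next='c' -> output (0, 'c'), add 'c' as idx 5
Step 6: w='aa' (idx 2), next='c' -> output (2, 'c'), add 'aac' as idx 6
Step 7: w='c' (idx 5), next='a' -> output (5, 'a'), add 'ca' as idx 7


Encoded: [(0, 'a'), (1, 'a'), (1, 'c'), (3, 'c'), (0, 'c'), (2, 'c'), (5, 'a')]


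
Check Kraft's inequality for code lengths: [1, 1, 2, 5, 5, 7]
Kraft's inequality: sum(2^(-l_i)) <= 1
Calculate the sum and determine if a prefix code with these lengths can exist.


Sum = 2^(-1) + 2^(-1) + 2^(-2) + 2^(-5) + 2^(-5) + 2^(-7)
    = 0.5 + 0.5 + 0.25 + 0.03125 + 0.03125 + 0.0078125
    = 169/128 = 1.3203125
Since 1.3203125 > 1, Kraft's inequality is NOT satisfied.
A prefix code with these lengths CANNOT exist.

Kraft sum = 1.3203125. Not satisfied.


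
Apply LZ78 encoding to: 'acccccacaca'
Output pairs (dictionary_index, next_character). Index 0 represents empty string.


LZ78 encoding steps:
Dictionary: {0: ''}
Step 1: w='' (idx 0), next='a' -> output (0, 'a'), add 'a' as idx 1
Step 2: w='' (idx 0), next='c' -> output (0, 'c'), add 'c' as idx 2
Step 3: w='c' (idx 2), next='c' -> output (2, 'c'), add 'cc' as idx 3
Step 4: w='cc' (idx 3), next='a' -> output (3, 'a'), add 'cca' as idx 4
Step 5: w='c' (idx 2), next='a' -> output (2, 'a'), add 'ca' as idx 5
Step 6: w='ca' (idx 5), end of input -> output (5, '')


Encoded: [(0, 'a'), (0, 'c'), (2, 'c'), (3, 'a'), (2, 'a'), (5, '')]


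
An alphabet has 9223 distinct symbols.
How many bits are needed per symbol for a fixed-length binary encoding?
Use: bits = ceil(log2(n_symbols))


log2(9223) = 13.171
Bracket: 2^13 = 8192 < 9223 <= 2^14 = 16384
So ceil(log2(9223)) = 14

bits = ceil(log2(9223)) = ceil(13.171) = 14 bits


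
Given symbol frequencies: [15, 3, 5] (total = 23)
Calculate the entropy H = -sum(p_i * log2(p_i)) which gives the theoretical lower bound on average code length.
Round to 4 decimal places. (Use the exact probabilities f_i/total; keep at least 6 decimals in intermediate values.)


Per-symbol terms -p_i * log2(p_i) with p_i = f_i/23:
  p = 15/23 = 0.652174: log2(p) = -0.616671, -p*log2(p) = 0.402177
  p = 3/23 = 0.130435: log2(p) = -2.938599, -p*log2(p) = 0.383296
  p = 5/23 = 0.217391: log2(p) = -2.201634, -p*log2(p) = 0.478616
H = 0.402177 + 0.383296 + 0.478616 = 1.264089

H = 1.2641 bits/symbol


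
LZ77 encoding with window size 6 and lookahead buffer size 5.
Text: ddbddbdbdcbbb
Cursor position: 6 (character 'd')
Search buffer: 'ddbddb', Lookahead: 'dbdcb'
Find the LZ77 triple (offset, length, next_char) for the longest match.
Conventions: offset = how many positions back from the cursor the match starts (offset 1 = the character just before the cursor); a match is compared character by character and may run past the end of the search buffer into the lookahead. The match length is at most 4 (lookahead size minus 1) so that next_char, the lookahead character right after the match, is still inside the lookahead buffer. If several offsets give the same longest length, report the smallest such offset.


Try each offset into the search buffer:
  offset=1 (pos 5, char 'b'): match length 0
  offset=2 (pos 4, char 'd'): match length 3
  offset=3 (pos 3, char 'd'): match length 1
  offset=4 (pos 2, char 'b'): match length 0
  offset=5 (pos 1, char 'd'): match length 3
  offset=6 (pos 0, char 'd'): match length 1
Longest match has length 3, found at offsets 2, 5; take the smallest, offset 2.
next_char = character at position 6 + 3 = 9 -> 'c'

Best match: offset=2, length=3 (matching 'dbd' starting at position 4)
LZ77 triple: (2, 3, 'c')


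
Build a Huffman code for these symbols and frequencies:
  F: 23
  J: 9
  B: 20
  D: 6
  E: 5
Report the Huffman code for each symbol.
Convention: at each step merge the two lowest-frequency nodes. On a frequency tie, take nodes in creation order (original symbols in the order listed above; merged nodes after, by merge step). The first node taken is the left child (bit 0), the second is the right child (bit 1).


Huffman tree construction:
Step 1: Merge E(5) + D(6) = 11
Step 2: Merge J(9) + (E+D)(11) = 20
Step 3: Merge B(20) + (J+(E+D))(20) = 40
Step 4: Merge F(23) + (B+(J+(E+D)))(40) = 63
Read each symbol's code off the tree from the root (left child = 0, right child = 1).

Codes:
  F: 0 (length 1)
  J: 110 (length 3)
  B: 10 (length 2)
  D: 1111 (length 4)
  E: 1110 (length 4)
Average code length: 134/63 = 2.1270 bits/symbol


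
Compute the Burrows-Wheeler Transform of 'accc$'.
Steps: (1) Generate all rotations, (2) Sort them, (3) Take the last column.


Rotations (sorted):
  0: $accc -> last char: c
  1: accc$ -> last char: $
  2: c$acc -> last char: c
  3: cc$ac -> last char: c
  4: ccc$a -> last char: a


BWT = c$cca


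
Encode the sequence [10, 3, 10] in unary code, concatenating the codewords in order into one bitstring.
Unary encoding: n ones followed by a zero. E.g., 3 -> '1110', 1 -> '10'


Encode each number as n ones followed by a terminating 0:
  10 -> 11111111110 (11 bits)
  3 -> 1110 (4 bits)
  10 -> 11111111110 (11 bits)
Total length = 11 + 4 + 11 = 26 bits.

Unary([10, 3, 10]) = 11111111110111011111111110 (26 bits)


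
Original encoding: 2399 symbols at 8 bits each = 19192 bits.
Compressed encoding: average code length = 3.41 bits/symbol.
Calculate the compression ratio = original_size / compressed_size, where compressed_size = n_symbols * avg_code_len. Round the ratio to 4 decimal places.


original_size = n_symbols * orig_bits = 2399 * 8 = 19192 bits
compressed_size = n_symbols * avg_code_len = 2399 * 3.41 = 8180.59 bits
ratio = original_size / compressed_size = 19192 / 8180.59 = 2.346

Compression ratio = 2.346


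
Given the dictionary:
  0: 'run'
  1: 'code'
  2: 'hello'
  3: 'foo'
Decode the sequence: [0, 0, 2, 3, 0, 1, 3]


Look up each index in the dictionary:
  0 -> 'run'
  0 -> 'run'
  2 -> 'hello'
  3 -> 'foo'
  0 -> 'run'
  1 -> 'code'
  3 -> 'foo'

Decoded: "run run hello foo run code foo"


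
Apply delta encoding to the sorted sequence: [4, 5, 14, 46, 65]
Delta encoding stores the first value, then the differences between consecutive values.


First value: 4
Deltas:
  5 - 4 = 1
  14 - 5 = 9
  46 - 14 = 32
  65 - 46 = 19


Delta encoded: [4, 1, 9, 32, 19]


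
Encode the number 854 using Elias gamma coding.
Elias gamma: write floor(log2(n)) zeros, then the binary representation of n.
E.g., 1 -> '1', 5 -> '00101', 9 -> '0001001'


num_bits = floor(log2(854)) + 1 = 10
leading_zeros = num_bits - 1 = 9
binary(854) = 1101010110

Elias gamma(854) = '000000000' + '1101010110' = 0000000001101010110 (19 bits)


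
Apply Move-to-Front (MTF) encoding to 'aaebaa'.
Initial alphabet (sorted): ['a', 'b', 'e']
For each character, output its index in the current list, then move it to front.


MTF encoding:
'a': index 0 in ['a', 'b', 'e'] -> ['a', 'b', 'e']
'a': index 0 in ['a', 'b', 'e'] -> ['a', 'b', 'e']
'e': index 2 in ['a', 'b', 'e'] -> ['e', 'a', 'b']
'b': index 2 in ['e', 'a', 'b'] -> ['b', 'e', 'a']
'a': index 2 in ['b', 'e', 'a'] -> ['a', 'b', 'e']
'a': index 0 in ['a', 'b', 'e'] -> ['a', 'b', 'e']


Output: [0, 0, 2, 2, 2, 0]


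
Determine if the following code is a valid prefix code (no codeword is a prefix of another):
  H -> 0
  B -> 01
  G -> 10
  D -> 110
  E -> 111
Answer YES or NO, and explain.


Checking each pair (does one codeword prefix another?):
  H='0' vs B='01': prefix -- VIOLATION

NO -- this is NOT a valid prefix code. H (0) is a prefix of B (01).


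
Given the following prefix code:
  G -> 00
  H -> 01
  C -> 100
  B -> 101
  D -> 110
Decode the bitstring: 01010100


Decoding step by step:
Bits 01 -> H
Bits 01 -> H
Bits 01 -> H
Bits 00 -> G


Decoded message: HHHG


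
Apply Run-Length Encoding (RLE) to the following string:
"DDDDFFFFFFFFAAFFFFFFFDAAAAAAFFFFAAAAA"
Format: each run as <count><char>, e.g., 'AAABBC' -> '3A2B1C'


Scanning runs left to right:
  i=0: run of 'D' x 4 -> '4D'
  i=4: run of 'F' x 8 -> '8F'
  i=12: run of 'A' x 2 -> '2A'
  i=14: run of 'F' x 7 -> '7F'
  i=21: run of 'D' x 1 -> '1D'
  i=22: run of 'A' x 6 -> '6A'
  i=28: run of 'F' x 4 -> '4F'
  i=32: run of 'A' x 5 -> '5A'

RLE = 4D8F2A7F1D6A4F5A


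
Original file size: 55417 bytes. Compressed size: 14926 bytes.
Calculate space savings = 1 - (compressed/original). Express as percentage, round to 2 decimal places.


ratio = compressed/original = 14926/55417 = 0.26934
savings = 1 - ratio = 1 - 0.26934 = 0.73066
as a percentage: 0.73066 * 100 = 73.07%

Space savings = 1 - 14926/55417 = 73.07%


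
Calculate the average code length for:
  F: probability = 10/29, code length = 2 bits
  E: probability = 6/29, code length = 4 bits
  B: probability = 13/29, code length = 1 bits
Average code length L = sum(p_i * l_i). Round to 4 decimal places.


Weighted contributions p_i * l_i:
  F: (10/29) * 2 = 20/29
  E: (6/29) * 4 = 24/29
  B: (13/29) * 1 = 13/29
Sum = (20 + 24 + 13)/29 = 57/29

L = 57/29 = 1.9655 bits/symbol


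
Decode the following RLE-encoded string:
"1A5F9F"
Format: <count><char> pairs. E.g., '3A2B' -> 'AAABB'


Expanding each <count><char> pair:
  1A -> 'A'
  5F -> 'FFFFF'
  9F -> 'FFFFFFFFF'

Decoded = AFFFFFFFFFFFFFF


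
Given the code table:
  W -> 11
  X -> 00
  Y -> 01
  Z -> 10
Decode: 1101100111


Decoding:
11 -> W
01 -> Y
10 -> Z
01 -> Y
11 -> W


Result: WYZYW


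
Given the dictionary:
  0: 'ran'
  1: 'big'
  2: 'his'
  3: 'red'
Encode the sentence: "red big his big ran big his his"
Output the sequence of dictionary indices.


Look up each word in the dictionary:
  'red' -> 3
  'big' -> 1
  'his' -> 2
  'big' -> 1
  'ran' -> 0
  'big' -> 1
  'his' -> 2
  'his' -> 2

Encoded: [3, 1, 2, 1, 0, 1, 2, 2]


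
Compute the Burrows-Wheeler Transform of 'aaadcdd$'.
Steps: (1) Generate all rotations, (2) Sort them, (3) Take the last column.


Rotations (sorted):
  0: $aaadcdd -> last char: d
  1: aaadcdd$ -> last char: $
  2: aadcdd$a -> last char: a
  3: adcdd$aa -> last char: a
  4: cdd$aaad -> last char: d
  5: d$aaadcd -> last char: d
  6: dcdd$aaa -> last char: a
  7: dd$aaadc -> last char: c


BWT = d$aaddac


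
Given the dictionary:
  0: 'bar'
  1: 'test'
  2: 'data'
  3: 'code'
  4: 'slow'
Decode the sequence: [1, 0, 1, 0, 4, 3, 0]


Look up each index in the dictionary:
  1 -> 'test'
  0 -> 'bar'
  1 -> 'test'
  0 -> 'bar'
  4 -> 'slow'
  3 -> 'code'
  0 -> 'bar'

Decoded: "test bar test bar slow code bar"


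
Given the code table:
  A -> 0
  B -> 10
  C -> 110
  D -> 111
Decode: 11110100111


Decoding:
111 -> D
10 -> B
10 -> B
0 -> A
111 -> D


Result: DBBAD


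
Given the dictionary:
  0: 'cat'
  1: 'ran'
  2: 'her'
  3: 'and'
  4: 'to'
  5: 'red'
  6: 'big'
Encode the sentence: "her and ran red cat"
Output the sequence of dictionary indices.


Look up each word in the dictionary:
  'her' -> 2
  'and' -> 3
  'ran' -> 1
  'red' -> 5
  'cat' -> 0

Encoded: [2, 3, 1, 5, 0]


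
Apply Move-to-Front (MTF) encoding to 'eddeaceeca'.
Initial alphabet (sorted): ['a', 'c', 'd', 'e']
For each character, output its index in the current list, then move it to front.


MTF encoding:
'e': index 3 in ['a', 'c', 'd', 'e'] -> ['e', 'a', 'c', 'd']
'd': index 3 in ['e', 'a', 'c', 'd'] -> ['d', 'e', 'a', 'c']
'd': index 0 in ['d', 'e', 'a', 'c'] -> ['d', 'e', 'a', 'c']
'e': index 1 in ['d', 'e', 'a', 'c'] -> ['e', 'd', 'a', 'c']
'a': index 2 in ['e', 'd', 'a', 'c'] -> ['a', 'e', 'd', 'c']
'c': index 3 in ['a', 'e', 'd', 'c'] -> ['c', 'a', 'e', 'd']
'e': index 2 in ['c', 'a', 'e', 'd'] -> ['e', 'c', 'a', 'd']
'e': index 0 in ['e', 'c', 'a', 'd'] -> ['e', 'c', 'a', 'd']
'c': index 1 in ['e', 'c', 'a', 'd'] -> ['c', 'e', 'a', 'd']
'a': index 2 in ['c', 'e', 'a', 'd'] -> ['a', 'c', 'e', 'd']


Output: [3, 3, 0, 1, 2, 3, 2, 0, 1, 2]
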